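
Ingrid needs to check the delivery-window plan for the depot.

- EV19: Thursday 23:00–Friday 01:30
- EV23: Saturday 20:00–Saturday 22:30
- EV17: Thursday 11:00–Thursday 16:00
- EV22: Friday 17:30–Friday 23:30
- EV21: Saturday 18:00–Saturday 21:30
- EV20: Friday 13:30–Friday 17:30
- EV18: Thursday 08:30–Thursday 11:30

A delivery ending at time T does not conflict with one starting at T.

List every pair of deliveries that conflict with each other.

EV17 & EV18, EV21 & EV23

Sorted by start: EV18, EV17, EV19, EV20, EV22, EV21, EV23.
EV17 starts before EV18 ends → EV18 and EV17 overlap.
EV19 starts after EV18 ends — done with EV18.
EV19 starts after EV17 ends — done with EV17.
EV20 starts after EV19 ends — done with EV19.
EV22 starts exactly when EV20 ends (back-to-back, no overlap) — done with EV20.
EV21 starts after EV22 ends — done with EV22.
EV23 starts before EV21 ends → EV21 and EV23 overlap.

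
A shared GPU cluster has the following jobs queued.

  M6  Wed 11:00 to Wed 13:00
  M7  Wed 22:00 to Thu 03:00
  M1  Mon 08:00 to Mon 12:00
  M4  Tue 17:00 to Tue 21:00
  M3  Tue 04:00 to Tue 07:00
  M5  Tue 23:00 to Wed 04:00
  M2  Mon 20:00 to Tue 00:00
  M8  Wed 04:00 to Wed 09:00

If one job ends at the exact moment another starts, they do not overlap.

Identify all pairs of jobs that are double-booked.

no conflicts

Sorted by start: M1, M2, M3, M4, M5, M8, M6, M7.
M2 starts after M1 ends, so M1 has no further overlaps.
M3 starts after M2 ends, so M2 has no further overlaps.
M4 starts after M3 ends, so M3 has no further overlaps.
M5 starts after M4 ends, so M4 has no further overlaps.
M8 starts exactly when M5 ends (back-to-back, no overlap), so M5 has no further overlaps.
M6 starts after M8 ends, so M8 has no further overlaps.
M7 starts after M6 ends.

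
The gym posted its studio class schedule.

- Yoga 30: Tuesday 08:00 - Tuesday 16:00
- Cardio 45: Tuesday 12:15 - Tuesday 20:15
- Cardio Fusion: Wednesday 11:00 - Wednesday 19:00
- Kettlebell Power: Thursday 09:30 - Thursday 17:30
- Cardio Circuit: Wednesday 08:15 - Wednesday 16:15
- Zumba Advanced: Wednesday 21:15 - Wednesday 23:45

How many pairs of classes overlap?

Sorted by start: Yoga 30, Cardio 45, Cardio Circuit, Cardio Fusion, Zumba Advanced, Kettlebell Power.
Cardio 45 starts before Yoga 30 ends → Yoga 30 and Cardio 45 overlap.
Cardio Circuit starts after Yoga 30 ends — done with Yoga 30.
Cardio Circuit starts after Cardio 45 ends — done with Cardio 45.
Cardio Fusion starts before Cardio Circuit ends → Cardio Circuit and Cardio Fusion overlap.
Zumba Advanced starts after Cardio Circuit ends — done with Cardio Circuit.
Zumba Advanced starts after Cardio Fusion ends — done with Cardio Fusion.
Kettlebell Power starts after Zumba Advanced ends.
Overlapping pairs: Cardio 45 & Yoga 30, Cardio Circuit & Cardio Fusion — 2 in total.

2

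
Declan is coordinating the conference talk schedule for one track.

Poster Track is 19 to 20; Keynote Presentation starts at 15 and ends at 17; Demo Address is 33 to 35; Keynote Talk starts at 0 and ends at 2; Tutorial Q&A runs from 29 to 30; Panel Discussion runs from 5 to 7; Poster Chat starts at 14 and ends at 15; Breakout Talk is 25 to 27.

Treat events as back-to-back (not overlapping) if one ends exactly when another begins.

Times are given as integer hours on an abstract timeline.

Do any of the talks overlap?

Check each pair: they overlap iff neither finishes before the other starts.
Sorted by start: Keynote Talk, Panel Discussion, Poster Chat, Keynote Presentation, Poster Track, Breakout Talk, Tutorial Q&A, Demo Address.
Panel Discussion starts after Keynote Talk ends — done with Keynote Talk.
Poster Chat starts after Panel Discussion ends — done with Panel Discussion.
Keynote Presentation starts exactly when Poster Chat ends (back-to-back, no overlap) — done with Poster Chat.
Poster Track starts after Keynote Presentation ends — done with Keynote Presentation.
Breakout Talk starts after Poster Track ends — done with Poster Track.
Tutorial Q&A starts after Breakout Talk ends — done with Breakout Talk.
Demo Address starts after Tutorial Q&A ends.
Every pair is clear; the schedule has no overlaps.

No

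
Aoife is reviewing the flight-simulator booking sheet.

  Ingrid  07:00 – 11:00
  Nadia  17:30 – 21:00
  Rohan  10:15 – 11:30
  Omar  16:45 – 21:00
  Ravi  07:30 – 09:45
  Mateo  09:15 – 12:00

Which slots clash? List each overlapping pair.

Ingrid & Mateo, Ingrid & Ravi, Ingrid & Rohan, Mateo & Ravi, Mateo & Rohan, Nadia & Omar

Check each pair: they overlap iff neither finishes before the other starts.
Sorted by start: Ingrid, Ravi, Mateo, Rohan, Omar, Nadia.
Ravi starts before Ingrid ends → Ingrid and Ravi overlap.
Mateo starts before Ingrid ends → Ingrid and Mateo overlap.
Rohan starts before Ingrid ends → Ingrid and Rohan overlap.
Omar starts after Ingrid ends, so Ingrid has no further overlaps.
Mateo starts before Ravi ends → Ravi and Mateo overlap.
Rohan starts after Ravi ends, so Ravi has no further overlaps.
Rohan starts before Mateo ends → Mateo and Rohan overlap.
Omar starts after Mateo ends, so Mateo has no further overlaps.
Omar starts after Rohan ends, so Rohan has no further overlaps.
Nadia starts before Omar ends → Omar and Nadia overlap.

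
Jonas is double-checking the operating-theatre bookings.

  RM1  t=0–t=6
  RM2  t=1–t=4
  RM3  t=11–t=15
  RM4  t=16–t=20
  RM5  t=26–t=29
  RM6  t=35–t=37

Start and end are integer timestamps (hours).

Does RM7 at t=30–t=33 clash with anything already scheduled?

RM1: ends t=6 at or before RM7 starts t=30 → clear.
RM2: ends t=4 at or before RM7 starts t=30 → clear.
RM3: ends t=15 at or before RM7 starts t=30 → clear.
RM4: ends t=20 at or before RM7 starts t=30 → clear.
RM5: ends t=29 at or before RM7 starts t=30 → clear.
RM6: starts t=35 at or after RM7 ends t=33 → clear.

No — it doesn't clash with anything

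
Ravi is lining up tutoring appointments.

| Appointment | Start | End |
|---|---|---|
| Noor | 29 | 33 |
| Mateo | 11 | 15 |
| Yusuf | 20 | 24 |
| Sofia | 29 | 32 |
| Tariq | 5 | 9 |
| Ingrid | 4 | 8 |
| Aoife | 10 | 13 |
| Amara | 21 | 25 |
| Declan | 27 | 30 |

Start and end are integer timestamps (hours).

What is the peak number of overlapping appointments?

3

Sweep the timeline, counting +1 at each start and −1 at each end (ends before starts at a tie):
4 start Ingrid → 1
5 start Tariq → 2
8 end Ingrid → 1
9 end Tariq → 0
10 start Aoife → 1
11 start Mateo → 2
13 end Aoife → 1
15 end Mateo → 0
20 start Yusuf → 1
21 start Amara → 2
24 end Yusuf → 1
25 end Amara → 0
27 start Declan → 1
29 start Noor → 2
29 start Sofia → 3
30 end Declan → 2
32 end Sofia → 1
33 end Noor → 0
Peak is 3, at 29 (Declan, Noor, Sofia).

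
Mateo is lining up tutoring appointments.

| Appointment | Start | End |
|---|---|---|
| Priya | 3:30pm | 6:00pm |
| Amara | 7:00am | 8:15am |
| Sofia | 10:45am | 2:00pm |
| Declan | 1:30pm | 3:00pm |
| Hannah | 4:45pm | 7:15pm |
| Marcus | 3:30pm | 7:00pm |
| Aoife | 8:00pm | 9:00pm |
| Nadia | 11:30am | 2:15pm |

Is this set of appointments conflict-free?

Two intervals overlap when each starts before the other ends.
Sorted by start: Amara, Sofia, Nadia, Declan, Marcus, Priya, Hannah, Aoife.
Sofia starts after Amara ends, so nothing later overlaps Amara either.
Nadia starts before Sofia ends → Sofia and Nadia overlap.
That's a conflict, so the schedule is not conflict-free.

No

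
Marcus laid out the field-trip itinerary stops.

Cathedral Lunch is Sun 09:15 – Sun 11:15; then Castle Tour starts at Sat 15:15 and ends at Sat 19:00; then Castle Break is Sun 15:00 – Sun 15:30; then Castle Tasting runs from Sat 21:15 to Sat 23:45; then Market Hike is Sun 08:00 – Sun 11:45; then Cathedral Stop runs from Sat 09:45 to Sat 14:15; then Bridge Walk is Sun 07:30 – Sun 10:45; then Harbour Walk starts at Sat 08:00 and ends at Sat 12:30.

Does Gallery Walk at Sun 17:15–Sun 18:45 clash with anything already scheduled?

Harbour Walk: ends Sat 12:30 at or before Gallery Walk starts Sun 17:15 → clear.
Cathedral Stop: ends Sat 14:15 at or before Gallery Walk starts Sun 17:15 → clear.
Castle Tour: ends Sat 19:00 at or before Gallery Walk starts Sun 17:15 → clear.
Castle Tasting: ends Sat 23:45 at or before Gallery Walk starts Sun 17:15 → clear.
Bridge Walk: ends Sun 10:45 at or before Gallery Walk starts Sun 17:15 → clear.
Market Hike: ends Sun 11:45 at or before Gallery Walk starts Sun 17:15 → clear.
Cathedral Lunch: ends Sun 11:15 at or before Gallery Walk starts Sun 17:15 → clear.
Castle Break: ends Sun 15:30 at or before Gallery Walk starts Sun 17:15 → clear.

No — it doesn't clash with anything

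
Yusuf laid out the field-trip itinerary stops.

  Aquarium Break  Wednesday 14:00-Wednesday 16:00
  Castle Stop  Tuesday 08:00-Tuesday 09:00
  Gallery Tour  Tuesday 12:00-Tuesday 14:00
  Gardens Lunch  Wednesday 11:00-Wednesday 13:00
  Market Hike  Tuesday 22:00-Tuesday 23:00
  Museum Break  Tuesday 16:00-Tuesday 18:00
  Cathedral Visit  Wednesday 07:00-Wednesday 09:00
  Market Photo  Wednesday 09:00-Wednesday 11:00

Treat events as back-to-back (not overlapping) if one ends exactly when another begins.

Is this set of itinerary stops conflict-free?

Check each pair: they overlap iff neither finishes before the other starts.
Sorted by start: Castle Stop, Gallery Tour, Museum Break, Market Hike, Cathedral Visit, Market Photo, Gardens Lunch, Aquarium Break.
Gallery Tour starts after Castle Stop ends — done with Castle Stop.
Museum Break starts after Gallery Tour ends — done with Gallery Tour.
Market Hike starts after Museum Break ends — done with Museum Break.
Cathedral Visit starts after Market Hike ends — done with Market Hike.
Market Photo starts exactly when Cathedral Visit ends (back-to-back, no overlap) — done with Cathedral Visit.
Gardens Lunch starts exactly when Market Photo ends (back-to-back, no overlap) — done with Market Photo.
Aquarium Break starts after Gardens Lunch ends.
Every pair is clear; the schedule has no overlaps.

Yes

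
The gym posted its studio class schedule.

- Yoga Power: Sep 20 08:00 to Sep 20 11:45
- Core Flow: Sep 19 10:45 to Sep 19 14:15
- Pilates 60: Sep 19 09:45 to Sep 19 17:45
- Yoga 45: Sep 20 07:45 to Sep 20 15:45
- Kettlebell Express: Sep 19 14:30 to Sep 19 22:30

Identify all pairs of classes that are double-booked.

Core Flow & Pilates 60, Kettlebell Express & Pilates 60, Yoga 45 & Yoga Power

Sorted by start: Pilates 60, Core Flow, Kettlebell Express, Yoga 45, Yoga Power.
Core Flow starts before Pilates 60 ends → Pilates 60 and Core Flow overlap.
Kettlebell Express starts before Pilates 60 ends → Pilates 60 and Kettlebell Express overlap.
Yoga 45 starts after Pilates 60 ends, so nothing later overlaps Pilates 60 either.
Kettlebell Express starts after Core Flow ends, so nothing later overlaps Core Flow either.
Yoga 45 starts after Kettlebell Express ends, so nothing later overlaps Kettlebell Express either.
Yoga Power starts before Yoga 45 ends → Yoga 45 and Yoga Power overlap.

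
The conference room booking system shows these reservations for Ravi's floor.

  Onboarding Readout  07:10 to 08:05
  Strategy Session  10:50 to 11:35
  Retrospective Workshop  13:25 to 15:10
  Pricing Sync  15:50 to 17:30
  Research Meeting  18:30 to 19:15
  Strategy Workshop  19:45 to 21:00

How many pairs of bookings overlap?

0

Sorted by start: Onboarding Readout, Strategy Session, Retrospective Workshop, Pricing Sync, Research Meeting, Strategy Workshop.
Strategy Session starts after Onboarding Readout ends — done with Onboarding Readout.
Retrospective Workshop starts after Strategy Session ends — done with Strategy Session.
Pricing Sync starts after Retrospective Workshop ends — done with Retrospective Workshop.
Research Meeting starts after Pricing Sync ends — done with Pricing Sync.
Strategy Workshop starts after Research Meeting ends.
No pair overlaps.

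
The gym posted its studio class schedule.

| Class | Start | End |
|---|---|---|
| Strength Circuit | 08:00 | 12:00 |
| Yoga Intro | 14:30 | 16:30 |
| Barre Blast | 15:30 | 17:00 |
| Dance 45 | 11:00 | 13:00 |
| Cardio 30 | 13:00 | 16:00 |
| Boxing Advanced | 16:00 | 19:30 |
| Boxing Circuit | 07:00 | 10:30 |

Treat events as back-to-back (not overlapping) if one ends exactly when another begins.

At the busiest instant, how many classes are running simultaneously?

3

Sort all start/end points and keep a running count:
07:00 start Boxing Circuit → 1
08:00 start Strength Circuit → 2
10:30 end Boxing Circuit → 1
11:00 start Dance 45 → 2
12:00 end Strength Circuit → 1
13:00 end Dance 45 → 0
13:00 start Cardio 30 → 1
14:30 start Yoga Intro → 2
15:30 start Barre Blast → 3
16:00 end Cardio 30 → 2
16:00 start Boxing Advanced → 3
16:30 end Yoga Intro → 2
17:00 end Barre Blast → 1
19:30 end Boxing Advanced → 0
Peak is 3, at 15:30 (Barre Blast, Cardio 30, Yoga Intro).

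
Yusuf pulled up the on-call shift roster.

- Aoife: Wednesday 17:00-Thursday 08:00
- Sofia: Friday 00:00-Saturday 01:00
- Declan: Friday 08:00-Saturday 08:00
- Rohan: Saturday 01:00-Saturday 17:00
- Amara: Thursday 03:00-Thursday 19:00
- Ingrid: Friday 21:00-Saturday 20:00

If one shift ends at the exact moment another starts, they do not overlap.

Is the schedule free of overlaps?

Sorted by start: Aoife, Amara, Sofia, Declan, Ingrid, Rohan.
Amara starts before Aoife ends → Aoife and Amara overlap.
That's a conflict, so the schedule is not conflict-free.

No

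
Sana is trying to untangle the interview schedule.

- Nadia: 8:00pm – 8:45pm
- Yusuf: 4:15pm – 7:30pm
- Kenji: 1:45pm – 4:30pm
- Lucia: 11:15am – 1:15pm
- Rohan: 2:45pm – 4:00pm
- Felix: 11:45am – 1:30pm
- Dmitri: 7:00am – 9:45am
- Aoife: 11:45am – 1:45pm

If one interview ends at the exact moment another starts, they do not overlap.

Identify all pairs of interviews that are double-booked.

Aoife & Felix, Aoife & Lucia, Felix & Lucia, Kenji & Rohan, Kenji & Yusuf

Sorted by start: Dmitri, Lucia, Aoife, Felix, Kenji, Rohan, Yusuf, Nadia.
Lucia starts after Dmitri ends, so Dmitri has no further overlaps.
Aoife starts before Lucia ends → Lucia and Aoife overlap.
Felix starts before Lucia ends → Lucia and Felix overlap.
Kenji starts after Lucia ends, so Lucia has no further overlaps.
Felix starts before Aoife ends → Aoife and Felix overlap.
Kenji starts exactly when Aoife ends (back-to-back, no overlap), so Aoife has no further overlaps.
Kenji starts after Felix ends, so Felix has no further overlaps.
Rohan starts before Kenji ends → Kenji and Rohan overlap.
Yusuf starts before Kenji ends → Kenji and Yusuf overlap.
Nadia starts after Kenji ends.
Yusuf starts after Rohan ends, so Rohan has no further overlaps.
Nadia starts after Yusuf ends.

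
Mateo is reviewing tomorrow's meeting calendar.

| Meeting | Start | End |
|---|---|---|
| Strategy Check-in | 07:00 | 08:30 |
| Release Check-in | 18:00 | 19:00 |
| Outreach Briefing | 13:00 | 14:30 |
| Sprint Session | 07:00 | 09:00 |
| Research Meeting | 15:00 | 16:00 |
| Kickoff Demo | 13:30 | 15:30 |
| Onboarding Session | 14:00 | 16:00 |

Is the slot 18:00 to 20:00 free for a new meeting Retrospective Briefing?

Sprint Session: ends 09:00 at or before Retrospective Briefing starts 18:00 → clear.
Strategy Check-in: ends 08:30 at or before Retrospective Briefing starts 18:00 → clear.
Outreach Briefing: ends 14:30 at or before Retrospective Briefing starts 18:00 → clear.
Kickoff Demo: ends 15:30 at or before Retrospective Briefing starts 18:00 → clear.
Onboarding Session: ends 16:00 at or before Retrospective Briefing starts 18:00 → clear.
Research Meeting: ends 16:00 at or before Retrospective Briefing starts 18:00 → clear.
Release Check-in: starts 18:00 before Retrospective Briefing ends 20:00, and ends 19:00 after Retrospective Briefing starts 18:00 → overlap.
Retrospective Briefing overlaps Release Check-in.

No — it overlaps Release Check-in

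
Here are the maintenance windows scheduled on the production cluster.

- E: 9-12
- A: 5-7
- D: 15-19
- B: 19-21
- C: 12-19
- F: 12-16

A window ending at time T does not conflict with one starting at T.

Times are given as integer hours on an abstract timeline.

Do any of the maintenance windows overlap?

Sorted by start: A, E, C, F, D, B.
E starts after A ends — done with A.
C starts exactly when E ends (back-to-back, no overlap) — done with E.
F starts before C ends → C and F overlap.
That's a conflict, so the schedule is not conflict-free.

Yes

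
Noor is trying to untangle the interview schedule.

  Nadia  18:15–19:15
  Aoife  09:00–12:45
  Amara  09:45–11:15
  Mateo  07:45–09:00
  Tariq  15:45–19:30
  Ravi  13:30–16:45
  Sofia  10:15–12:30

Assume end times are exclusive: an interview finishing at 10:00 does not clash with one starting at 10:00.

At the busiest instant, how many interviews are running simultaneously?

3

Walk through starts and ends in time order (an end at T is processed before a start at T):
07:45 start Mateo → 1
09:00 end Mateo → 0
09:00 start Aoife → 1
09:45 start Amara → 2
10:15 start Sofia → 3
11:15 end Amara → 2
12:30 end Sofia → 1
12:45 end Aoife → 0
13:30 start Ravi → 1
15:45 start Tariq → 2
16:45 end Ravi → 1
18:15 start Nadia → 2
19:15 end Nadia → 1
19:30 end Tariq → 0
Peak is 3, at 10:15 (Amara, Aoife, Sofia).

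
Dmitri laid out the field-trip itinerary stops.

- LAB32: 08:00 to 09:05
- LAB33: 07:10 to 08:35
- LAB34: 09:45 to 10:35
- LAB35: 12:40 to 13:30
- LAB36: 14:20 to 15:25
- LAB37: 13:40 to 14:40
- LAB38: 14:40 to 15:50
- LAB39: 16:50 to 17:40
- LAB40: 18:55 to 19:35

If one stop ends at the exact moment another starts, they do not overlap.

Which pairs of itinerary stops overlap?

LAB32 & LAB33, LAB36 & LAB37, LAB36 & LAB38

Sorted by start: LAB33, LAB32, LAB34, LAB35, LAB37, LAB36, LAB38, LAB39, LAB40.
LAB32 starts before LAB33 ends → LAB33 and LAB32 overlap.
LAB34 starts after LAB33 ends, so LAB33 has no further overlaps.
LAB34 starts after LAB32 ends, so LAB32 has no further overlaps.
LAB35 starts after LAB34 ends, so LAB34 has no further overlaps.
LAB37 starts after LAB35 ends, so LAB35 has no further overlaps.
LAB36 starts before LAB37 ends → LAB37 and LAB36 overlap.
LAB38 starts exactly when LAB37 ends (back-to-back, no overlap), so LAB37 has no further overlaps.
LAB38 starts before LAB36 ends → LAB36 and LAB38 overlap.
LAB39 starts after LAB36 ends, so LAB36 has no further overlaps.
LAB39 starts after LAB38 ends, so LAB38 has no further overlaps.
LAB40 starts after LAB39 ends.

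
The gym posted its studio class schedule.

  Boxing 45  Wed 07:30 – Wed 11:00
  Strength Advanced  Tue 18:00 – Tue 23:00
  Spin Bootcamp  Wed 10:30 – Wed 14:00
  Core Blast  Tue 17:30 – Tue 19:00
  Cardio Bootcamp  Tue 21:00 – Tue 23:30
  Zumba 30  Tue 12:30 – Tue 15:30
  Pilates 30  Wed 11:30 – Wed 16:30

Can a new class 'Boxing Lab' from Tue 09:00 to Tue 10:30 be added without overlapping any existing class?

Yes — the slot is free

Zumba 30: starts Tue 12:30 at or after Boxing Lab ends Tue 10:30 → clear.
Core Blast: starts Tue 17:30 at or after Boxing Lab ends Tue 10:30 → clear.
Strength Advanced: starts Tue 18:00 at or after Boxing Lab ends Tue 10:30 → clear.
Cardio Bootcamp: starts Tue 21:00 at or after Boxing Lab ends Tue 10:30 → clear.
Boxing 45: starts Wed 07:30 at or after Boxing Lab ends Tue 10:30 → clear.
Spin Bootcamp: starts Wed 10:30 at or after Boxing Lab ends Tue 10:30 → clear.
Pilates 30: starts Wed 11:30 at or after Boxing Lab ends Tue 10:30 → clear.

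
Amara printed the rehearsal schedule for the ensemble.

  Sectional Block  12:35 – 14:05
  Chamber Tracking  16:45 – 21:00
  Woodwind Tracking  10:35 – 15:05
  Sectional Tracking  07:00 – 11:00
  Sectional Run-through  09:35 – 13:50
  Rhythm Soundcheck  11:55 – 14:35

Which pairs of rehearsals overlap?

Two intervals overlap when each starts before the other ends.
Sorted by start: Sectional Tracking, Sectional Run-through, Woodwind Tracking, Rhythm Soundcheck, Sectional Block, Chamber Tracking.
Sectional Run-through starts before Sectional Tracking ends → Sectional Tracking and Sectional Run-through overlap.
Woodwind Tracking starts before Sectional Tracking ends → Sectional Tracking and Woodwind Tracking overlap.
Rhythm Soundcheck starts after Sectional Tracking ends, so Sectional Tracking has no further overlaps.
Woodwind Tracking starts before Sectional Run-through ends → Sectional Run-through and Woodwind Tracking overlap.
Rhythm Soundcheck starts before Sectional Run-through ends → Sectional Run-through and Rhythm Soundcheck overlap.
Sectional Block starts before Sectional Run-through ends → Sectional Run-through and Sectional Block overlap.
Chamber Tracking starts after Sectional Run-through ends.
Rhythm Soundcheck starts before Woodwind Tracking ends → Woodwind Tracking and Rhythm Soundcheck overlap.
Sectional Block starts before Woodwind Tracking ends → Woodwind Tracking and Sectional Block overlap.
Chamber Tracking starts after Woodwind Tracking ends.
Sectional Block starts before Rhythm Soundcheck ends → Rhythm Soundcheck and Sectional Block overlap.
Chamber Tracking starts after Rhythm Soundcheck ends.
Chamber Tracking starts after Sectional Block ends.

Rhythm Soundcheck & Sectional Block, Rhythm Soundcheck & Sectional Run-through, Rhythm Soundcheck & Woodwind Tracking, Sectional Block & Sectional Run-through, Sectional Block & Woodwind Tracking, Sectional Run-through & Sectional Tracking, Sectional Run-through & Woodwind Tracking, Sectional Tracking & Woodwind Tracking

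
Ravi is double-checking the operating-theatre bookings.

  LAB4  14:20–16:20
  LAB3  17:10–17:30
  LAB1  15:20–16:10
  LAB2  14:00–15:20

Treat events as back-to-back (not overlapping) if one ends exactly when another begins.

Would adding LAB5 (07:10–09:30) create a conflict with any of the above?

LAB2: starts 14:00 at or after LAB5 ends 09:30 → clear.
LAB4: starts 14:20 at or after LAB5 ends 09:30 → clear.
LAB1: starts 15:20 at or after LAB5 ends 09:30 → clear.
LAB3: starts 17:10 at or after LAB5 ends 09:30 → clear.

No — it doesn't clash with anything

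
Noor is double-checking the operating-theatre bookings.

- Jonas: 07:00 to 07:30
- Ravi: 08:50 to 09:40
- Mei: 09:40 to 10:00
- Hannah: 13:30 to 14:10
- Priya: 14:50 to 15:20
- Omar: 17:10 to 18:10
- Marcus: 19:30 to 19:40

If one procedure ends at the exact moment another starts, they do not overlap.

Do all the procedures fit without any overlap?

Yes

Two intervals overlap when each starts before the other ends.
Sorted by start: Jonas, Ravi, Mei, Hannah, Priya, Omar, Marcus.
Ravi starts after Jonas ends, so Jonas has no further overlaps.
Mei starts exactly when Ravi ends (back-to-back, no overlap), so Ravi has no further overlaps.
Hannah starts after Mei ends, so Mei has no further overlaps.
Priya starts after Hannah ends, so Hannah has no further overlaps.
Omar starts after Priya ends, so Priya has no further overlaps.
Marcus starts after Omar ends.
Every pair is clear; the schedule has no overlaps.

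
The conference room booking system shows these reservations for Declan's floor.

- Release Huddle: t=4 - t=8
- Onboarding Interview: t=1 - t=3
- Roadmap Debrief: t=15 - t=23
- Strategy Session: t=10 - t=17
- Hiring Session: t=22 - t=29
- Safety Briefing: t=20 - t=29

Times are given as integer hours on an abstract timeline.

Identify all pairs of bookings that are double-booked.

Check each pair: they overlap iff neither finishes before the other starts.
Sorted by start: Onboarding Interview, Release Huddle, Strategy Session, Roadmap Debrief, Safety Briefing, Hiring Session.
Release Huddle starts after Onboarding Interview ends; Onboarding Interview is clear from here.
Strategy Session starts after Release Huddle ends; Release Huddle is clear from here.
Roadmap Debrief starts before Strategy Session ends → Strategy Session and Roadmap Debrief overlap.
Safety Briefing starts after Strategy Session ends; Strategy Session is clear from here.
Safety Briefing starts before Roadmap Debrief ends → Roadmap Debrief and Safety Briefing overlap.
Hiring Session starts before Roadmap Debrief ends → Roadmap Debrief and Hiring Session overlap.
Hiring Session starts before Safety Briefing ends → Safety Briefing and Hiring Session overlap.

Hiring Session & Roadmap Debrief, Hiring Session & Safety Briefing, Roadmap Debrief & Safety Briefing, Roadmap Debrief & Strategy Session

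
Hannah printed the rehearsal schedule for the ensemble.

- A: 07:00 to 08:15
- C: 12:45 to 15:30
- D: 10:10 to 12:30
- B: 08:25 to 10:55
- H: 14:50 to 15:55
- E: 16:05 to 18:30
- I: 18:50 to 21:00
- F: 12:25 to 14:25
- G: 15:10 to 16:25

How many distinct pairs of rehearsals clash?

Sorted by start: A, B, D, F, C, H, G, E, I.
B starts after A ends, so nothing later overlaps A either.
D starts before B ends → B and D overlap.
F starts after B ends, so nothing later overlaps B either.
F starts before D ends → D and F overlap.
C starts after D ends, so nothing later overlaps D either.
C starts before F ends → F and C overlap.
H starts after F ends, so nothing later overlaps F either.
H starts before C ends → C and H overlap.
G starts before C ends → C and G overlap.
E starts after C ends, so nothing later overlaps C either.
G starts before H ends → H and G overlap.
E starts after H ends, so nothing later overlaps H either.
E starts before G ends → G and E overlap.
I starts after G ends.
I starts after E ends.
Overlapping pairs: B & D, C & F, C & G, C & H, D & F, E & G, G & H — 7 in total.

7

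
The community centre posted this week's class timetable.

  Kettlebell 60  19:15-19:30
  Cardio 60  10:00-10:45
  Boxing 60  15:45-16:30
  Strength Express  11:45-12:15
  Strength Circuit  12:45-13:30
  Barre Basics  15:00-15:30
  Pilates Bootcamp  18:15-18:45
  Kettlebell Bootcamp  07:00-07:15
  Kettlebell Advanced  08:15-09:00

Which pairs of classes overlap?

Sorted by start: Kettlebell Bootcamp, Kettlebell Advanced, Cardio 60, Strength Express, Strength Circuit, Barre Basics, Boxing 60, Pilates Bootcamp, Kettlebell 60.
Kettlebell Advanced starts after Kettlebell Bootcamp ends, so nothing later overlaps Kettlebell Bootcamp either.
Cardio 60 starts after Kettlebell Advanced ends, so nothing later overlaps Kettlebell Advanced either.
Strength Express starts after Cardio 60 ends, so nothing later overlaps Cardio 60 either.
Strength Circuit starts after Strength Express ends, so nothing later overlaps Strength Express either.
Barre Basics starts after Strength Circuit ends, so nothing later overlaps Strength Circuit either.
Boxing 60 starts after Barre Basics ends, so nothing later overlaps Barre Basics either.
Pilates Bootcamp starts after Boxing 60 ends, so nothing later overlaps Boxing 60 either.
Kettlebell 60 starts after Pilates Bootcamp ends.

none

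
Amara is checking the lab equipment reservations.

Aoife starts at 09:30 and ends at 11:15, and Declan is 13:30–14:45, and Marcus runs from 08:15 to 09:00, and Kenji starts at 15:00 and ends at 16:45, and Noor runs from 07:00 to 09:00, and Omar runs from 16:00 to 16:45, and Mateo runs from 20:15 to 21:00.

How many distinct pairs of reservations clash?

Sorted by start: Noor, Marcus, Aoife, Declan, Kenji, Omar, Mateo.
Marcus starts before Noor ends → Noor and Marcus overlap.
Aoife starts after Noor ends, so Noor has no further overlaps.
Aoife starts after Marcus ends, so Marcus has no further overlaps.
Declan starts after Aoife ends, so Aoife has no further overlaps.
Kenji starts after Declan ends, so Declan has no further overlaps.
Omar starts before Kenji ends → Kenji and Omar overlap.
Mateo starts after Kenji ends.
Mateo starts after Omar ends.
Overlapping pairs: Kenji & Omar, Marcus & Noor — 2 in total.

2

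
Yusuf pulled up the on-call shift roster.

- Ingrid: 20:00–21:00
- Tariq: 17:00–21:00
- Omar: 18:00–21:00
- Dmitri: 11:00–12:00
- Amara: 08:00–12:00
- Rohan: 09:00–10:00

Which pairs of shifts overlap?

Sorted by start: Amara, Rohan, Dmitri, Tariq, Omar, Ingrid.
Rohan starts before Amara ends → Amara and Rohan overlap.
Dmitri starts before Amara ends → Amara and Dmitri overlap.
Tariq starts after Amara ends; Amara is clear from here.
Dmitri starts after Rohan ends; Rohan is clear from here.
Tariq starts after Dmitri ends; Dmitri is clear from here.
Omar starts before Tariq ends → Tariq and Omar overlap.
Ingrid starts before Tariq ends → Tariq and Ingrid overlap.
Ingrid starts before Omar ends → Omar and Ingrid overlap.

Amara & Dmitri, Amara & Rohan, Ingrid & Omar, Ingrid & Tariq, Omar & Tariq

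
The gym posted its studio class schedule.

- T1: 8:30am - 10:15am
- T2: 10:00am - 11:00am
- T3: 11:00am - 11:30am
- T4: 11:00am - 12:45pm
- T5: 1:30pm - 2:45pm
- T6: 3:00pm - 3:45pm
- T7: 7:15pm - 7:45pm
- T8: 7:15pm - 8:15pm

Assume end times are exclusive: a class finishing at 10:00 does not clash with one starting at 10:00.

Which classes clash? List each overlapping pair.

Sorted by start: T1, T2, T3, T4, T5, T6, T7, T8.
T2 starts before T1 ends → T1 and T2 overlap.
T3 starts after T1 ends, so nothing later overlaps T1 either.
T3 starts exactly when T2 ends (back-to-back, no overlap), so nothing later overlaps T2 either.
T4 starts before T3 ends → T3 and T4 overlap.
T5 starts after T3 ends, so nothing later overlaps T3 either.
T5 starts after T4 ends, so nothing later overlaps T4 either.
T6 starts after T5 ends, so nothing later overlaps T5 either.
T7 starts after T6 ends, so nothing later overlaps T6 either.
T8 starts before T7 ends → T7 and T8 overlap.

T1 & T2, T3 & T4, T7 & T8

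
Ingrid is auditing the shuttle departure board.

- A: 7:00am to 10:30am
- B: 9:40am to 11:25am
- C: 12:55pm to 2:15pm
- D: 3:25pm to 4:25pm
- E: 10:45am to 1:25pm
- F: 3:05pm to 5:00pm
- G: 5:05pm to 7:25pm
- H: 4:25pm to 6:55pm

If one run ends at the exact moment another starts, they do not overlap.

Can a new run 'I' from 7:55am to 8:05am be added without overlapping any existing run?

No — it overlaps A

A: starts 7:00am before I ends 8:05am, and ends 10:30am after I starts 7:55am → overlap.
B: starts 9:40am at or after I ends 8:05am → clear.
E: starts 10:45am at or after I ends 8:05am → clear.
C: starts 12:55pm at or after I ends 8:05am → clear.
F: starts 3:05pm at or after I ends 8:05am → clear.
D: starts 3:25pm at or after I ends 8:05am → clear.
H: starts 4:25pm at or after I ends 8:05am → clear.
G: starts 5:05pm at or after I ends 8:05am → clear.
I overlaps A.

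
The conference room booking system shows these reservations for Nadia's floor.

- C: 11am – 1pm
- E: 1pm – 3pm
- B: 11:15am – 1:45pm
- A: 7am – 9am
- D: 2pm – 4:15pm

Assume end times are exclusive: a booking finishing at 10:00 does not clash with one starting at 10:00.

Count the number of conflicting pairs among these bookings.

Sorted by start: A, C, B, E, D.
C starts after A ends; A is clear from here.
B starts before C ends → C and B overlap.
E starts exactly when C ends (back-to-back, no overlap); C is clear from here.
E starts before B ends → B and E overlap.
D starts after B ends.
D starts before E ends → E and D overlap.
Overlapping pairs: B & C, B & E, D & E — 3 in total.

3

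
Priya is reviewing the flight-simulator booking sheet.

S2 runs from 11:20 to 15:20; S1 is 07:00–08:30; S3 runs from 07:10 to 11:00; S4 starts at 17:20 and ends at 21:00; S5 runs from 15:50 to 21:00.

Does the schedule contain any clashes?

Sorted by start: S1, S3, S2, S5, S4.
S3 starts before S1 ends → S1 and S3 overlap.
That's a conflict, so the schedule is not conflict-free.

Yes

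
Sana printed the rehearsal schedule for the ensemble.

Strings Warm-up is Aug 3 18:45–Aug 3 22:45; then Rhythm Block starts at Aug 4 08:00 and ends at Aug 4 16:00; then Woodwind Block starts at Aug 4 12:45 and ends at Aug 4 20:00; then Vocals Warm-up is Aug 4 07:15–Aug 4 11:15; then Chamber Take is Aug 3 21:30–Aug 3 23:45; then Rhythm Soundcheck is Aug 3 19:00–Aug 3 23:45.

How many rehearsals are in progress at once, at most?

3

Sweep the timeline, counting +1 at each start and −1 at each end (ends before starts at a tie):
Aug 3 18:45 start Strings Warm-up → 1
Aug 3 19:00 start Rhythm Soundcheck → 2
Aug 3 21:30 start Chamber Take → 3
Aug 3 22:45 end Strings Warm-up → 2
Aug 3 23:45 end Chamber Take → 1
Aug 3 23:45 end Rhythm Soundcheck → 0
Aug 4 07:15 start Vocals Warm-up → 1
Aug 4 08:00 start Rhythm Block → 2
Aug 4 11:15 end Vocals Warm-up → 1
Aug 4 12:45 start Woodwind Block → 2
Aug 4 16:00 end Rhythm Block → 1
Aug 4 20:00 end Woodwind Block → 0
Peak is 3, at Aug 3 21:30 (Chamber Take, Rhythm Soundcheck, Strings Warm-up).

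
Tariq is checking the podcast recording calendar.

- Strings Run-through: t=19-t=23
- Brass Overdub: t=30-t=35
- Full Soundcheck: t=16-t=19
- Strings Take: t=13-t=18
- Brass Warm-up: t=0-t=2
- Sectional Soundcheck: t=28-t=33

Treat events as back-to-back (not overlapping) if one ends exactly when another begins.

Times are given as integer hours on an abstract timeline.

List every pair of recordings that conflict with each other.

Two intervals overlap when each starts before the other ends.
Sorted by start: Brass Warm-up, Strings Take, Full Soundcheck, Strings Run-through, Sectional Soundcheck, Brass Overdub.
Strings Take starts after Brass Warm-up ends; Brass Warm-up is clear from here.
Full Soundcheck starts before Strings Take ends → Strings Take and Full Soundcheck overlap.
Strings Run-through starts after Strings Take ends; Strings Take is clear from here.
Strings Run-through starts exactly when Full Soundcheck ends (back-to-back, no overlap); Full Soundcheck is clear from here.
Sectional Soundcheck starts after Strings Run-through ends; Strings Run-through is clear from here.
Brass Overdub starts before Sectional Soundcheck ends → Sectional Soundcheck and Brass Overdub overlap.

Brass Overdub & Sectional Soundcheck, Full Soundcheck & Strings Take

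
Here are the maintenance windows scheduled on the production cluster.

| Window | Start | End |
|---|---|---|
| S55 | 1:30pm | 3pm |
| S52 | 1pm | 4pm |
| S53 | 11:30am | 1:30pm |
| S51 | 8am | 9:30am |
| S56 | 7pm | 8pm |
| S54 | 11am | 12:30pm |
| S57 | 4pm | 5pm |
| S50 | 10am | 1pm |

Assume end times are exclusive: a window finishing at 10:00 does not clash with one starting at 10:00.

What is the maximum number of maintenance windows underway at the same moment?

3

Sweep the timeline, counting +1 at each start and −1 at each end (ends before starts at a tie):
8am start S51 → 1
9:30am end S51 → 0
10am start S50 → 1
11am start S54 → 2
11:30am start S53 → 3
12:30pm end S54 → 2
1pm end S50 → 1
1pm start S52 → 2
1:30pm end S53 → 1
1:30pm start S55 → 2
3pm end S55 → 1
4pm end S52 → 0
4pm start S57 → 1
5pm end S57 → 0
7pm start S56 → 1
8pm end S56 → 0
Peak is 3, at 11:30am (S50, S53, S54).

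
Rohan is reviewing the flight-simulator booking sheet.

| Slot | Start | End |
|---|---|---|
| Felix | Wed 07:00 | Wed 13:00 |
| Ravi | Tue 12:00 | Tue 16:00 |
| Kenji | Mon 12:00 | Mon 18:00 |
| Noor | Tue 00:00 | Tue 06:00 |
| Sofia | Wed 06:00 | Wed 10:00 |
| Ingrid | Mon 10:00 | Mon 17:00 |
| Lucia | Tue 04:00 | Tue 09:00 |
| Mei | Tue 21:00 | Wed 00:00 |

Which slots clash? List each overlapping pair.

Felix & Sofia, Ingrid & Kenji, Lucia & Noor

Sorted by start: Ingrid, Kenji, Noor, Lucia, Ravi, Mei, Sofia, Felix.
Kenji starts before Ingrid ends → Ingrid and Kenji overlap.
Noor starts after Ingrid ends — done with Ingrid.
Noor starts after Kenji ends — done with Kenji.
Lucia starts before Noor ends → Noor and Lucia overlap.
Ravi starts after Noor ends — done with Noor.
Ravi starts after Lucia ends — done with Lucia.
Mei starts after Ravi ends — done with Ravi.
Sofia starts after Mei ends — done with Mei.
Felix starts before Sofia ends → Sofia and Felix overlap.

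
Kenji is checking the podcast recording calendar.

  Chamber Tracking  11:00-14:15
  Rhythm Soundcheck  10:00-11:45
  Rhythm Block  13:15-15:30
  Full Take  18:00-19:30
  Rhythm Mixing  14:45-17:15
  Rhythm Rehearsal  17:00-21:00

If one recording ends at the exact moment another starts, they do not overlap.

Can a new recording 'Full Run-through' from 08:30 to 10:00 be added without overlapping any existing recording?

Yes — the slot is free

Rhythm Soundcheck: starts 10:00 at or after Full Run-through ends 10:00 → clear.
Chamber Tracking: starts 11:00 at or after Full Run-through ends 10:00 → clear.
Rhythm Block: starts 13:15 at or after Full Run-through ends 10:00 → clear.
Rhythm Mixing: starts 14:45 at or after Full Run-through ends 10:00 → clear.
Rhythm Rehearsal: starts 17:00 at or after Full Run-through ends 10:00 → clear.
Full Take: starts 18:00 at or after Full Run-through ends 10:00 → clear.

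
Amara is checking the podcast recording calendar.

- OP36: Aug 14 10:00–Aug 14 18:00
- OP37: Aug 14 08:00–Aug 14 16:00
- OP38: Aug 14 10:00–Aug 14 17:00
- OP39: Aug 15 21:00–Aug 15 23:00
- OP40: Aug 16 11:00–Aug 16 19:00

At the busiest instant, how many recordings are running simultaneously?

Sweep the timeline, counting +1 at each start and −1 at each end (ends before starts at a tie):
Aug 14 08:00 start OP37 → 1
Aug 14 10:00 start OP36 → 2
Aug 14 10:00 start OP38 → 3
Aug 14 16:00 end OP37 → 2
Aug 14 17:00 end OP38 → 1
Aug 14 18:00 end OP36 → 0
Aug 15 21:00 start OP39 → 1
Aug 15 23:00 end OP39 → 0
Aug 16 11:00 start OP40 → 1
Aug 16 19:00 end OP40 → 0
Peak is 3, at Aug 14 10:00 (OP36, OP37, OP38).

3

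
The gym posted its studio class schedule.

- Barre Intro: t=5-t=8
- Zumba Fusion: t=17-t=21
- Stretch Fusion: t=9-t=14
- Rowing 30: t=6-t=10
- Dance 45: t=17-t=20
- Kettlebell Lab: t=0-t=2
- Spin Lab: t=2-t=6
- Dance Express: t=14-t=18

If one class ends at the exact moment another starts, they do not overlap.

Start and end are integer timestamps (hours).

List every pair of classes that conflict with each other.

Barre Intro & Rowing 30, Barre Intro & Spin Lab, Dance 45 & Dance Express, Dance 45 & Zumba Fusion, Dance Express & Zumba Fusion, Rowing 30 & Stretch Fusion

Check each pair: they overlap iff neither finishes before the other starts.
Sorted by start: Kettlebell Lab, Spin Lab, Barre Intro, Rowing 30, Stretch Fusion, Dance Express, Dance 45, Zumba Fusion.
Spin Lab starts exactly when Kettlebell Lab ends (back-to-back, no overlap) — done with Kettlebell Lab.
Barre Intro starts before Spin Lab ends → Spin Lab and Barre Intro overlap.
Rowing 30 starts exactly when Spin Lab ends (back-to-back, no overlap) — done with Spin Lab.
Rowing 30 starts before Barre Intro ends → Barre Intro and Rowing 30 overlap.
Stretch Fusion starts after Barre Intro ends — done with Barre Intro.
Stretch Fusion starts before Rowing 30 ends → Rowing 30 and Stretch Fusion overlap.
Dance Express starts after Rowing 30 ends — done with Rowing 30.
Dance Express starts exactly when Stretch Fusion ends (back-to-back, no overlap) — done with Stretch Fusion.
Dance 45 starts before Dance Express ends → Dance Express and Dance 45 overlap.
Zumba Fusion starts before Dance Express ends → Dance Express and Zumba Fusion overlap.
Zumba Fusion starts before Dance 45 ends → Dance 45 and Zumba Fusion overlap.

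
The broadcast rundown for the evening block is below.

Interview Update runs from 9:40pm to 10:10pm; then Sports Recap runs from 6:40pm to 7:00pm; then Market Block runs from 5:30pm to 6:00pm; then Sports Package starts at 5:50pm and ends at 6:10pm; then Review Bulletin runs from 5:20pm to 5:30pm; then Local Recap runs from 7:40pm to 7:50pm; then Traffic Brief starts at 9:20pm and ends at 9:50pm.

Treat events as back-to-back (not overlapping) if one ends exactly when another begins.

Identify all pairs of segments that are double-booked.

Sorted by start: Review Bulletin, Market Block, Sports Package, Sports Recap, Local Recap, Traffic Brief, Interview Update.
Market Block starts exactly when Review Bulletin ends (back-to-back, no overlap) — done with Review Bulletin.
Sports Package starts before Market Block ends → Market Block and Sports Package overlap.
Sports Recap starts after Market Block ends — done with Market Block.
Sports Recap starts after Sports Package ends — done with Sports Package.
Local Recap starts after Sports Recap ends — done with Sports Recap.
Traffic Brief starts after Local Recap ends — done with Local Recap.
Interview Update starts before Traffic Brief ends → Traffic Brief and Interview Update overlap.

Interview Update & Traffic Brief, Market Block & Sports Package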